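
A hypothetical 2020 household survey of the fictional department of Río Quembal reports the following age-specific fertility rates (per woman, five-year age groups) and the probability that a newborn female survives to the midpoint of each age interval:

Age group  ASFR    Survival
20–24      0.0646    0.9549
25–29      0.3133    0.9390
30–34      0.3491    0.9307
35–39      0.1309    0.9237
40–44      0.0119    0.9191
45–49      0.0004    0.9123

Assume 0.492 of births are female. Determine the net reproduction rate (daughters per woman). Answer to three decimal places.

Proportion female at birth = 0.492.
Survival-weighted fertility by age (5·fₓ·Sₓ):
  20–24: 5 × 0.0646 × 0.9549 = 0.30843
  25–29: 5 × 0.3133 × 0.9390 = 1.47094
  30–34: 5 × 0.3491 × 0.9307 = 1.62454
  35–39: 5 × 0.1309 × 0.9237 = 0.60456
  40–44: 5 × 0.0119 × 0.9191 = 0.05469
  45–49: 5 × 0.0004 × 0.9123 = 0.00182
Sum = 4.06498
NRR = 0.492 × 4.06498 = 1.99997

2.000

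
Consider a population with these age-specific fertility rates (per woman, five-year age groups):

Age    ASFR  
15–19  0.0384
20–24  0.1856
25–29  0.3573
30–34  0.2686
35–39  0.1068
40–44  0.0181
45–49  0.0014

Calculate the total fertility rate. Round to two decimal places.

4.88

Sum of ASFRs = 0.0384 + 0.1856 + 0.3573 + 0.2686 + 0.1068 + 0.0181 + 0.0014 = 0.9762
TFR = 5 × 0.9762 = 4.881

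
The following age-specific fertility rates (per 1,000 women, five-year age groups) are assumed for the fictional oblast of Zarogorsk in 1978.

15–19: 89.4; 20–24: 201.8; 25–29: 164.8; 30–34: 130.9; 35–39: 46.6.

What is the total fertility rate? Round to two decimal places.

3.17

Sum of ASFRs = 89.4 + 201.8 + 164.8 + 130.9 + 46.6 = 633.5
TFR = 5 × 633.5 / 1000 = 3.1675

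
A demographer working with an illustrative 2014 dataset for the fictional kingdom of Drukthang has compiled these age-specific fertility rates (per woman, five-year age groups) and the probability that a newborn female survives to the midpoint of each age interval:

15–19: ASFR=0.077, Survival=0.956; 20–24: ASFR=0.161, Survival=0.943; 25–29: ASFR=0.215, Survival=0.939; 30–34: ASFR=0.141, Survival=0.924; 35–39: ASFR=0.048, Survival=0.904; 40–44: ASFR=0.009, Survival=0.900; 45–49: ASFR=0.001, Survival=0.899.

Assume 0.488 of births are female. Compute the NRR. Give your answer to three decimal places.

1.488

Proportion female at birth = 0.488.
Survival-weighted fertility by age (5·fₓ·Sₓ):
  15–19: 5 × 0.077 × 0.956 = 0.36806
  20–24: 5 × 0.161 × 0.943 = 0.75912
  25–29: 5 × 0.215 × 0.939 = 1.00943
  30–34: 5 × 0.141 × 0.924 = 0.65142
  35–39: 5 × 0.048 × 0.904 = 0.21696
  40–44: 5 × 0.009 × 0.900 = 0.04050
  45–49: 5 × 0.001 × 0.899 = 0.00450
Sum = 3.04999
NRR = 0.488 × 3.04999 = 1.48840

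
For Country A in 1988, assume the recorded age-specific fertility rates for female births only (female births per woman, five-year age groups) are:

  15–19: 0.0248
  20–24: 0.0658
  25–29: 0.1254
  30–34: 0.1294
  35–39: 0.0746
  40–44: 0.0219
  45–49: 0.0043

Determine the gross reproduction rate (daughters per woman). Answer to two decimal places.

2.23

Sum of female ASFRs = 0.0248 + 0.0658 + 0.1254 + 0.1294 + 0.0746 + 0.0219 + 0.0043 = 0.4462
GRR = 5 × 0.4462 = 2.231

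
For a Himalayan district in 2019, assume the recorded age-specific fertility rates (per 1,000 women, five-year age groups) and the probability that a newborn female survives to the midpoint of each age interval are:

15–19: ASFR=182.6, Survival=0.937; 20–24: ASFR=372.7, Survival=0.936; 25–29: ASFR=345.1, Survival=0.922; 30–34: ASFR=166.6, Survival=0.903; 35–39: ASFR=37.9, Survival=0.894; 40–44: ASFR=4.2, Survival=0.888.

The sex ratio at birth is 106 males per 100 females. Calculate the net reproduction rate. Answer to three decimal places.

Proportion female at birth = 100 / (100 + 106) = 0.48544.
Each age group contributes 5 × ASFR × survival:
  15–19: 5 × 182.6/1000 × 0.937 = 0.85548
  20–24: 5 × 372.7/1000 × 0.936 = 1.74424
  25–29: 5 × 345.1/1000 × 0.922 = 1.59091
  30–34: 5 × 166.6/1000 × 0.903 = 0.75220
  35–39: 5 × 37.9/1000 × 0.894 = 0.16941
  40–44: 5 × 4.2/1000 × 0.888 = 0.01865
Sum = 5.13089
NRR = 0.48544 × 5.13089 = 2.49074
NRR > 1, so each generation more than replaces itself.

2.491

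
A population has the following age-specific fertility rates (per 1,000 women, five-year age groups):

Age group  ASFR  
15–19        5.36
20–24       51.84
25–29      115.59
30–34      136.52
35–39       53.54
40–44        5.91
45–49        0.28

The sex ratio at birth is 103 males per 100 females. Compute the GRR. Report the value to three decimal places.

Proportion female at birth = 100 / (100 + 103) = 0.49261.
Sum of ASFRs = 5.36 + 51.84 + 115.59 + 136.52 + 53.54 + 5.91 + 0.28 = 369.04
TFR = 5 × 369.04 / 1000 = 1.8452
GRR = 0.49261 × 1.8452 = 0.90896

0.909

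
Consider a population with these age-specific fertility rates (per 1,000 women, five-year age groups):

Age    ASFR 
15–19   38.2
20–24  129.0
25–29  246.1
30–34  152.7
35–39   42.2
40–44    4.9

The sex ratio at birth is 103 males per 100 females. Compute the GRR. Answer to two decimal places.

Proportion female at birth = 100 / (100 + 103) = 0.49261.
Sum of ASFRs = 38.2 + 129.0 + 246.1 + 152.7 + 42.2 + 4.9 = 613.1
TFR = 5 × 613.1 / 1000 = 3.0655
GRR = 0.49261 × 3.0655 = 1.51010

1.51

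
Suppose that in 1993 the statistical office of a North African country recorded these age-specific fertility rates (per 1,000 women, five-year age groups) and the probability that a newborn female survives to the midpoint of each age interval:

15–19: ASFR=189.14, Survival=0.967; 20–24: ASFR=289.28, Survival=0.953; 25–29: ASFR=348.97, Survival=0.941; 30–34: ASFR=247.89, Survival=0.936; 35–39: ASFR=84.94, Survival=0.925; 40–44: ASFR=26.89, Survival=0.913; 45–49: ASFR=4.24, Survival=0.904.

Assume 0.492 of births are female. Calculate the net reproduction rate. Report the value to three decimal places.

2.770

Proportion female at birth = 0.492.
Per-age-group product (5 × ASFR × survival probability):
  15–19: 5 × 189.14/1000 × 0.967 = 0.91449
  20–24: 5 × 289.28/1000 × 0.953 = 1.37842
  25–29: 5 × 348.97/1000 × 0.941 = 1.64190
  30–34: 5 × 247.89/1000 × 0.936 = 1.16013
  35–39: 5 × 84.94/1000 × 0.925 = 0.39285
  40–44: 5 × 26.89/1000 × 0.913 = 0.12275
  45–49: 5 × 4.24/1000 × 0.904 = 0.01916
Sum = 5.62970
NRR = 0.492 × 5.62970 = 2.76981
With NRR above 1 the population is above replacement fertility.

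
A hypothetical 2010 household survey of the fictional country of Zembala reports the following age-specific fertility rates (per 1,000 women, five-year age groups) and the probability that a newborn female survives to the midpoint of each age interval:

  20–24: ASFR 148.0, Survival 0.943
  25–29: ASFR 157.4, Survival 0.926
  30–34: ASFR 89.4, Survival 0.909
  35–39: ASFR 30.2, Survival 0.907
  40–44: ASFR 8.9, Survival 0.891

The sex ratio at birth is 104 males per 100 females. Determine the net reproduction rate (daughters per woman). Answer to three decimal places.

Proportion female at birth = 100 / (100 + 104) = 0.49020.
Per-age-group product (5 × ASFR × survival probability):
  20–24: 5 × 148.0/1000 × 0.943 = 0.69782
  25–29: 5 × 157.4/1000 × 0.926 = 0.72876
  30–34: 5 × 89.4/1000 × 0.909 = 0.40632
  35–39: 5 × 30.2/1000 × 0.907 = 0.13696
  40–44: 5 × 8.9/1000 × 0.891 = 0.03965
Sum = 2.00951
NRR = 0.49020 × 2.00951 = 0.98506

0.985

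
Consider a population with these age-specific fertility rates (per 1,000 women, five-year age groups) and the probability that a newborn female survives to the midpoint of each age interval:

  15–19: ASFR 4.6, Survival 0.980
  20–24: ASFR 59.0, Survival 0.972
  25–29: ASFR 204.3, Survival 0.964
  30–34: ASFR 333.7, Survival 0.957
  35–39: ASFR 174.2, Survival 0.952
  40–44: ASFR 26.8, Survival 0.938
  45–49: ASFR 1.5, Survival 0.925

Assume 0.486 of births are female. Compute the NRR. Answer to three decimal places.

Proportion female at birth = 0.486.
Weighting each age-specific rate by interval width and survival:
  15–19: 5 × 4.6/1000 × 0.980 = 0.02254
  20–24: 5 × 59.0/1000 × 0.972 = 0.28674
  25–29: 5 × 204.3/1000 × 0.964 = 0.98473
  30–34: 5 × 333.7/1000 × 0.957 = 1.59675
  35–39: 5 × 174.2/1000 × 0.952 = 0.82919
  40–44: 5 × 26.8/1000 × 0.938 = 0.12569
  45–49: 5 × 1.5/1000 × 0.925 = 0.00694
Sum = 3.85258
NRR = 0.486 × 3.85258 = 1.87235
An NRR exceeding 1 indicates intrinsic growth under these rates.

1.872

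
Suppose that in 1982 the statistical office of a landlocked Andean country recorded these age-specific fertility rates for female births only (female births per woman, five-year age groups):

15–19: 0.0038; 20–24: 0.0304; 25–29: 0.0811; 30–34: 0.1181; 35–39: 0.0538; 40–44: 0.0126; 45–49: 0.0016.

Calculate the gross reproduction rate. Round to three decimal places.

1.507

Sum of female ASFRs = 0.0038 + 0.0304 + 0.0811 + 0.1181 + 0.0538 + 0.0126 + 0.0016 = 0.3014
GRR = 5 × 0.3014 = 1.507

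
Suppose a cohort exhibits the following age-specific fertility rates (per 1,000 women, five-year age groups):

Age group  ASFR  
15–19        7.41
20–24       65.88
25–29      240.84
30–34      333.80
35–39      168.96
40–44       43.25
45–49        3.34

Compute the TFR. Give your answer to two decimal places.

Sum of ASFRs = 7.41 + 65.88 + 240.84 + 333.80 + 168.96 + 43.25 + 3.34 = 863.48
TFR = 5 × 863.48 / 1000 = 4.3174

4.32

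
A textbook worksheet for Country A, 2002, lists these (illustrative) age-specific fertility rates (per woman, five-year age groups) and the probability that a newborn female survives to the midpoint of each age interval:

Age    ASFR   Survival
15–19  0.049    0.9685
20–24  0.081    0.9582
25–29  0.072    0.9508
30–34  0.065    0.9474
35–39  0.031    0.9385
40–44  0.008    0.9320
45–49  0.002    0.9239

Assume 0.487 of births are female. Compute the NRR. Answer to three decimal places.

Proportion female at birth = 0.487.
Per-age-group product (5 × ASFR × survival probability):
  15–19: 5 × 0.049 × 0.9685 = 0.23728
  20–24: 5 × 0.081 × 0.9582 = 0.38807
  25–29: 5 × 0.072 × 0.9508 = 0.34229
  30–34: 5 × 0.065 × 0.9474 = 0.30791
  35–39: 5 × 0.031 × 0.9385 = 0.14547
  40–44: 5 × 0.008 × 0.9320 = 0.03728
  45–49: 5 × 0.002 × 0.9239 = 0.00924
Sum = 1.46754
NRR = 0.487 × 1.46754 = 0.71469
NRR < 1, so the cohort does not fully replace itself.

0.715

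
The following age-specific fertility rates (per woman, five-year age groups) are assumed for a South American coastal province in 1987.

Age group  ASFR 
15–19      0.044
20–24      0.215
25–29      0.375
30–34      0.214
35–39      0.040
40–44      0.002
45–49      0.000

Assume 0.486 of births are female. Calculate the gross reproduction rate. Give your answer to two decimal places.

Proportion female at birth = 0.486.
Sum of ASFRs = 0.044 + 0.215 + 0.375 + 0.214 + 0.040 + 0.002 + 0.000 = 0.890
TFR = 5 × 0.890 = 4.45
GRR = 0.486 × 4.45 = 2.16270

2.16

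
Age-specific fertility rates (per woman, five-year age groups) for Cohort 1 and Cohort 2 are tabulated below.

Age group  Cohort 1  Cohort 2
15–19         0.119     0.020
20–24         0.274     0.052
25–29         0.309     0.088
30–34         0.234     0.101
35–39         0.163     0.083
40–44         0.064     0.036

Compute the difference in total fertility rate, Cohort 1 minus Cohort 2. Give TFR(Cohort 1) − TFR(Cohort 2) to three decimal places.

Cohort 1:
  Sum of ASFRs = 0.119 + 0.274 + 0.309 + 0.234 + 0.163 + 0.064 = 1.163
  TFR = 5 × 1.163 = 5.815
Cohort 2:
  Sum of ASFRs = 0.020 + 0.052 + 0.088 + 0.101 + 0.083 + 0.036 = 0.380
  TFR = 5 × 0.380 = 1.9
Difference = 5.815 − 1.9 = 3.915

3.915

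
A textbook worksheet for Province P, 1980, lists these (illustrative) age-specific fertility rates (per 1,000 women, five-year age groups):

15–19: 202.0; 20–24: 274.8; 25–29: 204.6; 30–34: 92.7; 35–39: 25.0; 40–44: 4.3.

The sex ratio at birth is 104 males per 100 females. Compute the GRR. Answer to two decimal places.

Proportion female at birth = 100 / (100 + 104) = 0.49020.
Sum of ASFRs = 202.0 + 274.8 + 204.6 + 92.7 + 25.0 + 4.3 = 803.4
TFR = 5 × 803.4 / 1000 = 4.017
GRR = 0.49020 × 4.017 = 1.96913

1.97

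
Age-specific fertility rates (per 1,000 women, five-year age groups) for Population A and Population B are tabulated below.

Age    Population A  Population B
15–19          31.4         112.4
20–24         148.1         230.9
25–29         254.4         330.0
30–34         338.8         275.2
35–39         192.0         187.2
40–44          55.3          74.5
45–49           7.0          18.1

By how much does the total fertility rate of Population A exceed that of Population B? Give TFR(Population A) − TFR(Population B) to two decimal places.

-1.01

Population A:
  Sum of ASFRs = 31.4 + 148.1 + 254.4 + 338.8 + 192.0 + 55.3 + 7.0 = 1027.0
  TFR = 5 × 1027.0 / 1000 = 5.135
Population B:
  Sum of ASFRs = 112.4 + 230.9 + 330.0 + 275.2 + 187.2 + 74.5 + 18.1 = 1228.3
  TFR = 5 × 1228.3 / 1000 = 6.1415
Difference = 5.135 − 6.1415 = -1.0065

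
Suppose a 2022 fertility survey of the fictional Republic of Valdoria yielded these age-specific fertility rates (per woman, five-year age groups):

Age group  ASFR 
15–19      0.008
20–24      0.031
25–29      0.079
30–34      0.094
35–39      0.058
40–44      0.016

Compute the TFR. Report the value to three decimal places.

Sum of ASFRs = 0.008 + 0.031 + 0.079 + 0.094 + 0.058 + 0.016 = 0.286
TFR = 5 × 0.286 = 1.43

1.430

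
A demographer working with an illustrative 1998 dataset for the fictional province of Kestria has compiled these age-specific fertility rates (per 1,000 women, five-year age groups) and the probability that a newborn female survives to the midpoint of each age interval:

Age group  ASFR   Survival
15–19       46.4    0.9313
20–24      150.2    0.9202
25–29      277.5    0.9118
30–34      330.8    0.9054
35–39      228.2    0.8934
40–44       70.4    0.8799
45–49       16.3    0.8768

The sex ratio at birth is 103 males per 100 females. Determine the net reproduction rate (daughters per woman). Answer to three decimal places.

Proportion female at birth = 100 / (100 + 103) = 0.49261.
Per-age-group product (5 × ASFR × survival probability):
  15–19: 5 × 46.4/1000 × 0.9313 = 0.21606
  20–24: 5 × 150.2/1000 × 0.9202 = 0.69107
  25–29: 5 × 277.5/1000 × 0.9118 = 1.26512
  30–34: 5 × 330.8/1000 × 0.9054 = 1.49753
  35–39: 5 × 228.2/1000 × 0.8934 = 1.01937
  40–44: 5 × 70.4/1000 × 0.8799 = 0.30972
  45–49: 5 × 16.3/1000 × 0.8768 = 0.07146
Sum = 5.07033
NRR = 0.49261 × 5.07033 = 2.49770

2.498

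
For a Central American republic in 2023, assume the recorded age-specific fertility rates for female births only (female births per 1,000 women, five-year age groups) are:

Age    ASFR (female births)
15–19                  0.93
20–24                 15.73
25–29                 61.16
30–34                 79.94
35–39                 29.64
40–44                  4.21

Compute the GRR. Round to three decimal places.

Sum of female ASFRs = 0.93 + 15.73 + 61.16 + 79.94 + 29.64 + 4.21 = 191.61
GRR = 5 × 191.61 / 1000 = 0.95805

0.958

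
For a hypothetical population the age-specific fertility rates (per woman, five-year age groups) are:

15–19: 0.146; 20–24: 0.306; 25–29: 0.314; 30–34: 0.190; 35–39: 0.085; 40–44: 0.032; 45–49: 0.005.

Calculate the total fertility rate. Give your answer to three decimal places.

Sum of ASFRs = 0.146 + 0.306 + 0.314 + 0.190 + 0.085 + 0.032 + 0.005 = 1.078
TFR = 5 × 1.078 = 5.39

5.390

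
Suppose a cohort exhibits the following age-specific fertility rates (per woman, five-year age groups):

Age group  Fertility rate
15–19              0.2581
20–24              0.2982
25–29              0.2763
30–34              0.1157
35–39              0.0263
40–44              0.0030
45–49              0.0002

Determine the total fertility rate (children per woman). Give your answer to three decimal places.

4.889

Sum of ASFRs = 0.2581 + 0.2982 + 0.2763 + 0.1157 + 0.0263 + 0.0030 + 0.0002 = 0.9778
TFR = 5 × 0.9778 = 4.889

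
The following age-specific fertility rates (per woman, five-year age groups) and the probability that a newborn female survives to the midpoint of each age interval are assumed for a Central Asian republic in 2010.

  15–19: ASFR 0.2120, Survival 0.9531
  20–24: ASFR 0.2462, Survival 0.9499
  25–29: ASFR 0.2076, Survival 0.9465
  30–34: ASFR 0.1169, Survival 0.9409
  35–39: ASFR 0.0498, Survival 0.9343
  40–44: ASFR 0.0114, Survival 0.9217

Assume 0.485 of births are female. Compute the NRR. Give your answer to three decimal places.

1.939

Proportion female at birth = 0.485.
Weighting each age-specific rate by interval width and survival:
  15–19: 5 × 0.2120 × 0.9531 = 1.01029
  20–24: 5 × 0.2462 × 0.9499 = 1.16933
  25–29: 5 × 0.2076 × 0.9465 = 0.98247
  30–34: 5 × 0.1169 × 0.9409 = 0.54996
  35–39: 5 × 0.0498 × 0.9343 = 0.23264
  40–44: 5 × 0.0114 × 0.9217 = 0.05254
Sum = 3.99723
NRR = 0.485 × 3.99723 = 1.93866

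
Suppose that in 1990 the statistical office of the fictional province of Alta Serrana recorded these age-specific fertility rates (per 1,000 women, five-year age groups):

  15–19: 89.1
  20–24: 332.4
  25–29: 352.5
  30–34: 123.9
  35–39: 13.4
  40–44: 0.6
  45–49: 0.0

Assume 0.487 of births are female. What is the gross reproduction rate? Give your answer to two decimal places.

Proportion female at birth = 0.487.
Sum of ASFRs = 89.1 + 332.4 + 352.5 + 123.9 + 13.4 + 0.6 + 0.0 = 911.9
TFR = 5 × 911.9 / 1000 = 4.5595
GRR = 0.487 × 4.5595 = 2.22048

2.22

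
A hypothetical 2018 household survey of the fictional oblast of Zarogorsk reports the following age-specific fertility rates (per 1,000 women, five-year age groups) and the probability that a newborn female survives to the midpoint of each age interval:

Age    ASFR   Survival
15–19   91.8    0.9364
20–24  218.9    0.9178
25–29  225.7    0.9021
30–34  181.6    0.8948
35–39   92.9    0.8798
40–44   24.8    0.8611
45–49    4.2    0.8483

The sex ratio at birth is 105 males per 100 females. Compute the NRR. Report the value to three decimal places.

Proportion female at birth = 100 / (100 + 105) = 0.48780.
Weighting each age-specific rate by interval width and survival:
  15–19: 5 × 91.8/1000 × 0.9364 = 0.42981
  20–24: 5 × 218.9/1000 × 0.9178 = 1.00453
  25–29: 5 × 225.7/1000 × 0.9021 = 1.01802
  30–34: 5 × 181.6/1000 × 0.8948 = 0.81248
  35–39: 5 × 92.9/1000 × 0.8798 = 0.40867
  40–44: 5 × 24.8/1000 × 0.8611 = 0.10678
  45–49: 5 × 4.2/1000 × 0.8483 = 0.01781
Sum = 3.79810
NRR = 0.48780 × 3.79810 = 1.85271
With NRR above 1 the population is above replacement fertility.

1.853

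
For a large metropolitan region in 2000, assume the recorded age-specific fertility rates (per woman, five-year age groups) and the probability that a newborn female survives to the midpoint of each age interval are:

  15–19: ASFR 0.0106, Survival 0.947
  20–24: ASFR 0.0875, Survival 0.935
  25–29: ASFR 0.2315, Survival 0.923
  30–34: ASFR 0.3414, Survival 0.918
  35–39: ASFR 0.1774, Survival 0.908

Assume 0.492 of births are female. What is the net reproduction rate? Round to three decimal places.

Proportion female at birth = 0.492.
Each age group contributes 5 × ASFR × survival:
  15–19: 5 × 0.0106 × 0.947 = 0.05019
  20–24: 5 × 0.0875 × 0.935 = 0.40906
  25–29: 5 × 0.2315 × 0.923 = 1.06837
  30–34: 5 × 0.3414 × 0.918 = 1.56703
  35–39: 5 × 0.1774 × 0.908 = 0.80540
Sum = 3.90005
NRR = 0.492 × 3.90005 = 1.91882
An NRR exceeding 1 indicates intrinsic growth under these rates.

1.919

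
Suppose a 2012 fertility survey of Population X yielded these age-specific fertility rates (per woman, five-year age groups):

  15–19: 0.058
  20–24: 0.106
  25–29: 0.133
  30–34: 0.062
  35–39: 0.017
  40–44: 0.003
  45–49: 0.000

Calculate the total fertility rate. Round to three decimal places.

1.895

Sum of ASFRs = 0.058 + 0.106 + 0.133 + 0.062 + 0.017 + 0.003 + 0.000 = 0.379
TFR = 5 × 0.379 = 1.895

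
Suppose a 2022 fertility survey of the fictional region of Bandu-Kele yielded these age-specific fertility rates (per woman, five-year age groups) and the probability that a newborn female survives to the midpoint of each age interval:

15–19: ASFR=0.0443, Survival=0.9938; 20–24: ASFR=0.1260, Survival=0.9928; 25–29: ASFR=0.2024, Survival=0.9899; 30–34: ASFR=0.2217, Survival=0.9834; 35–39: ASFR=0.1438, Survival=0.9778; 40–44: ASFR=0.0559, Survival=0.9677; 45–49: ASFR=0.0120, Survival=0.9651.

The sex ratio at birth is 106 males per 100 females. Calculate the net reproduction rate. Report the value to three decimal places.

Proportion female at birth = 100 / (100 + 106) = 0.48544.
Each age group contributes 5 × ASFR × survival:
  15–19: 5 × 0.0443 × 0.9938 = 0.22013
  20–24: 5 × 0.1260 × 0.9928 = 0.62546
  25–29: 5 × 0.2024 × 0.9899 = 1.00178
  30–34: 5 × 0.2217 × 0.9834 = 1.09010
  35–39: 5 × 0.1438 × 0.9778 = 0.70304
  40–44: 5 × 0.0559 × 0.9677 = 0.27047
  45–49: 5 × 0.0120 × 0.9651 = 0.05791
Sum = 3.96889
NRR = 0.48544 × 3.96889 = 1.92666
An NRR exceeding 1 indicates intrinsic growth under these rates.

1.927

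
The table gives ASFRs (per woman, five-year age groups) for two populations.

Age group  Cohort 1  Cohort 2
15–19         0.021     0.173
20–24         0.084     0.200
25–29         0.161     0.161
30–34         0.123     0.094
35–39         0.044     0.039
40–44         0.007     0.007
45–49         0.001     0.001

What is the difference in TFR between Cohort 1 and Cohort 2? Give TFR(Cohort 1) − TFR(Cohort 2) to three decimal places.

Cohort 1:
  Sum of ASFRs = 0.021 + 0.084 + 0.161 + 0.123 + 0.044 + 0.007 + 0.001 = 0.441
  TFR = 5 × 0.441 = 2.205
Cohort 2:
  Sum of ASFRs = 0.173 + 0.200 + 0.161 + 0.094 + 0.039 + 0.007 + 0.001 = 0.675
  TFR = 5 × 0.675 = 3.375
Difference = 2.205 − 3.375 = -1.17

-1.170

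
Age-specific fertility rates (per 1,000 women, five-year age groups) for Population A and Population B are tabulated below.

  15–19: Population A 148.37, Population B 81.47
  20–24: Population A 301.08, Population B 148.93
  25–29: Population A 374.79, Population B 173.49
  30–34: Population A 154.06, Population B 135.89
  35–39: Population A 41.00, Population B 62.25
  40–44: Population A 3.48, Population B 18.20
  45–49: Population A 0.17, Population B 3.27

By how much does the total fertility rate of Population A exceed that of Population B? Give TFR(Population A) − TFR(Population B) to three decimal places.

Population A:
  Sum of ASFRs = 148.37 + 301.08 + 374.79 + 154.06 + 41.00 + 3.48 + 0.17 = 1022.95
  TFR = 5 × 1022.95 / 1000 = 5.11475
Population B:
  Sum of ASFRs = 81.47 + 148.93 + 173.49 + 135.89 + 62.25 + 18.20 + 3.27 = 623.50
  TFR = 5 × 623.50 / 1000 = 3.1175
Difference = 5.11475 − 3.1175 = 1.99725

1.997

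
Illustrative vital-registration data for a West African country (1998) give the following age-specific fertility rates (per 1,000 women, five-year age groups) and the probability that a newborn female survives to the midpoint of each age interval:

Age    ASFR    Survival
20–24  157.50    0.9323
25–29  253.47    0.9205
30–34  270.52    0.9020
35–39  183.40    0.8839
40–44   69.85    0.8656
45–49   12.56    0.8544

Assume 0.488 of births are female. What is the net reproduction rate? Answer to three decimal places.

Proportion female at birth = 0.488.
Survival-weighted fertility by age (5·fₓ·Sₓ):
  20–24: 5 × 157.50/1000 × 0.9323 = 0.73419
  25–29: 5 × 253.47/1000 × 0.9205 = 1.16660
  30–34: 5 × 270.52/1000 × 0.9020 = 1.22005
  35–39: 5 × 183.40/1000 × 0.8839 = 0.81054
  40–44: 5 × 69.85/1000 × 0.8656 = 0.30231
  45–49: 5 × 12.56/1000 × 0.8544 = 0.05366
Sum = 4.28735
NRR = 0.488 × 4.28735 = 2.09223
NRR > 1, so each generation more than replaces itself.

2.092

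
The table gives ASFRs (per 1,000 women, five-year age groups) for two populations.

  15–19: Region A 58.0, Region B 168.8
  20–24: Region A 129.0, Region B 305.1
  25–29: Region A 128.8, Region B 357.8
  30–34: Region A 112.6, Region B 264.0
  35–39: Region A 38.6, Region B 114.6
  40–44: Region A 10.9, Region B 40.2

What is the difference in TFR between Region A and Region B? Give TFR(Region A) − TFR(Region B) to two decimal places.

-3.86

Region A:
  Sum of ASFRs = 58.0 + 129.0 + 128.8 + 112.6 + 38.6 + 10.9 = 477.9
  TFR = 5 × 477.9 / 1000 = 2.3895
Region B:
  Sum of ASFRs = 168.8 + 305.1 + 357.8 + 264.0 + 114.6 + 40.2 = 1250.5
  TFR = 5 × 1250.5 / 1000 = 6.2525
Difference = 2.3895 − 6.2525 = -3.863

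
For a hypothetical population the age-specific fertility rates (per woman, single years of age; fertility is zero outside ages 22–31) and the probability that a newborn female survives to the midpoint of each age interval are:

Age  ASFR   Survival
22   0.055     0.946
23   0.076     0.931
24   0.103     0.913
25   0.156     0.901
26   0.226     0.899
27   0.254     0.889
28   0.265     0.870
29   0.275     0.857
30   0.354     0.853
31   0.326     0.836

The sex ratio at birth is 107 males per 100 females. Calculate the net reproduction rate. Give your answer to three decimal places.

Proportion female at birth = 100 / (100 + 107) = 0.48309.
Survival-weighted fertility by age (1·fₓ·Sₓ):
  22: 1 × 0.055 × 0.946 = 0.05203
  23: 1 × 0.076 × 0.931 = 0.07076
  24: 1 × 0.103 × 0.913 = 0.09404
  25: 1 × 0.156 × 0.901 = 0.14056
  26: 1 × 0.226 × 0.899 = 0.20317
  27: 1 × 0.254 × 0.889 = 0.22581
  28: 1 × 0.265 × 0.870 = 0.23055
  29: 1 × 0.275 × 0.857 = 0.23568
  30: 1 × 0.354 × 0.853 = 0.30196
  31: 1 × 0.326 × 0.836 = 0.27254
Sum = 1.82710
NRR = 0.48309 × 1.82710 = 0.88265

0.883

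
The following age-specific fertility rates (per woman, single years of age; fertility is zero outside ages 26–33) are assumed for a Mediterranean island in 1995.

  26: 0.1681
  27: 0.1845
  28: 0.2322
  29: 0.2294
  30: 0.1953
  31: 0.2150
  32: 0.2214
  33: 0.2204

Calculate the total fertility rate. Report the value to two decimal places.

Sum of ASFRs = 0.1681 + 0.1845 + 0.2322 + 0.2294 + 0.1953 + 0.2150 + 0.2214 + 0.2204 = 1.6663
TFR = 1.6663

1.67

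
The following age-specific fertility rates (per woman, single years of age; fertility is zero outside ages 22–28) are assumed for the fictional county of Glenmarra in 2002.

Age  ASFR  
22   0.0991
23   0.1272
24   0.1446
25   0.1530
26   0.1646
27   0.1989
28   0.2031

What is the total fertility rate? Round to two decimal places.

1.09

Sum of ASFRs = 0.0991 + 0.1272 + 0.1446 + 0.1530 + 0.1646 + 0.1989 + 0.2031 = 1.0905
TFR = 1.0905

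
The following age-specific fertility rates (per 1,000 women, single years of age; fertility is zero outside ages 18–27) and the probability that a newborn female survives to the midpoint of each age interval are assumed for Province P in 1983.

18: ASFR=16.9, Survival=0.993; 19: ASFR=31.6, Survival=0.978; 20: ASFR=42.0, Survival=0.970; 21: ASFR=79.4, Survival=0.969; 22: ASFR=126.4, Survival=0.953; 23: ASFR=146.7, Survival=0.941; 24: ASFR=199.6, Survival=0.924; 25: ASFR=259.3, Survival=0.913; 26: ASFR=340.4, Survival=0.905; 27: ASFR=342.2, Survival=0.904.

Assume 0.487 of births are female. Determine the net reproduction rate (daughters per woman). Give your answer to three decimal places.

Proportion female at birth = 0.487.
Each age group contributes 1 × ASFR × survival:
  18: 1 × 16.9/1000 × 0.993 = 0.01678
  19: 1 × 31.6/1000 × 0.978 = 0.03090
  20: 1 × 42.0/1000 × 0.970 = 0.04074
  21: 1 × 79.4/1000 × 0.969 = 0.07694
  22: 1 × 126.4/1000 × 0.953 = 0.12046
  23: 1 × 146.7/1000 × 0.941 = 0.13804
  24: 1 × 199.6/1000 × 0.924 = 0.18443
  25: 1 × 259.3/1000 × 0.913 = 0.23674
  26: 1 × 340.4/1000 × 0.905 = 0.30806
  27: 1 × 342.2/1000 × 0.904 = 0.30935
Sum = 1.46244
NRR = 0.487 × 1.46244 = 0.71221

0.712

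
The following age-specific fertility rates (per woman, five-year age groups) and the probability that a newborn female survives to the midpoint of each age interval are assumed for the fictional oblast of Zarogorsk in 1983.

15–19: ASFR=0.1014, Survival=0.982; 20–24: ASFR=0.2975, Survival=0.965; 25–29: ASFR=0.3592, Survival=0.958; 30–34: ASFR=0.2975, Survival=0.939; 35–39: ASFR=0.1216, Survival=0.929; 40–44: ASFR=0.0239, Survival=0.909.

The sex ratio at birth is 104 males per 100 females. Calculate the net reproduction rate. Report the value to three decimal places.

2.806

Proportion female at birth = 100 / (100 + 104) = 0.49020.
Survival-weighted fertility by age (5·fₓ·Sₓ):
  15–19: 5 × 0.1014 × 0.982 = 0.49787
  20–24: 5 × 0.2975 × 0.965 = 1.43544
  25–29: 5 × 0.3592 × 0.958 = 1.72057
  30–34: 5 × 0.2975 × 0.939 = 1.39676
  35–39: 5 × 0.1216 × 0.929 = 0.56483
  40–44: 5 × 0.0239 × 0.909 = 0.10863
Sum = 5.72410
NRR = 0.49020 × 5.72410 = 2.80595
An NRR exceeding 1 indicates intrinsic growth under these rates.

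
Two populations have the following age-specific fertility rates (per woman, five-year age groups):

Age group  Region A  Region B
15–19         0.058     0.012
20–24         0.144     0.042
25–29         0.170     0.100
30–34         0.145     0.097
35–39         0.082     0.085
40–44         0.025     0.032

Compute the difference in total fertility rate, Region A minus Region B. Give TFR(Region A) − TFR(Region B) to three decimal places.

Region A:
  Sum of ASFRs = 0.058 + 0.144 + 0.170 + 0.145 + 0.082 + 0.025 = 0.624
  TFR = 5 × 0.624 = 3.12
Region B:
  Sum of ASFRs = 0.012 + 0.042 + 0.100 + 0.097 + 0.085 + 0.032 = 0.368
  TFR = 5 × 0.368 = 1.84
Difference = 3.12 − 1.84 = 1.28

1.280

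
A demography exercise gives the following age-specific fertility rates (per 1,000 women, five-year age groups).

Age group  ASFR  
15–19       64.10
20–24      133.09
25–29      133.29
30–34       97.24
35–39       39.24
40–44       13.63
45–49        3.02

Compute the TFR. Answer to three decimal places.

2.418

Sum of ASFRs = 64.10 + 133.09 + 133.29 + 97.24 + 39.24 + 13.63 + 3.02 = 483.61
TFR = 5 × 483.61 / 1000 = 2.41805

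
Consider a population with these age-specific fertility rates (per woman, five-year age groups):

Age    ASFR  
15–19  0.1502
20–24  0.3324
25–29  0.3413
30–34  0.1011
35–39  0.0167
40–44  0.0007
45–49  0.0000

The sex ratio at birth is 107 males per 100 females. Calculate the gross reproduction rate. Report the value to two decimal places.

2.28

Proportion female at birth = 100 / (100 + 107) = 0.48309.
Sum of ASFRs = 0.1502 + 0.3324 + 0.3413 + 0.1011 + 0.0167 + 0.0007 + 0.0000 = 0.9424
TFR = 5 × 0.9424 = 4.712
GRR = 0.48309 × 4.712 = 2.27632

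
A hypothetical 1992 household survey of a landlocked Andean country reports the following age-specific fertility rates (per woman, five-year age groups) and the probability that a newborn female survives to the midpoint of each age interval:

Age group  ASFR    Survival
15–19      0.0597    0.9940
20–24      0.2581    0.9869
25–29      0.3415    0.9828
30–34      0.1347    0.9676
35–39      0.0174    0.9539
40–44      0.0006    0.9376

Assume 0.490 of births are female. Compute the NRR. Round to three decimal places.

1.953

Proportion female at birth = 0.490.
Survival-weighted fertility by age (5·fₓ·Sₓ):
  15–19: 5 × 0.0597 × 0.9940 = 0.29671
  20–24: 5 × 0.2581 × 0.9869 = 1.27359
  25–29: 5 × 0.3415 × 0.9828 = 1.67813
  30–34: 5 × 0.1347 × 0.9676 = 0.65168
  35–39: 5 × 0.0174 × 0.9539 = 0.08299
  40–44: 5 × 0.0006 × 0.9376 = 0.00281
Sum = 3.98591
NRR = 0.490 × 3.98591 = 1.95310
With NRR above 1 the population is above replacement fertility.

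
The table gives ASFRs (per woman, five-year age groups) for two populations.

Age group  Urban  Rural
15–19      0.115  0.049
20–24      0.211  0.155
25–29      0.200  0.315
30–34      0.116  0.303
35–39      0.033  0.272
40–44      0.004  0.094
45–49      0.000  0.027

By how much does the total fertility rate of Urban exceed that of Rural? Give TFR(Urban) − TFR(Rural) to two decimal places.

Urban:
  Sum of ASFRs = 0.115 + 0.211 + 0.200 + 0.116 + 0.033 + 0.004 + 0.000 = 0.679
  TFR = 5 × 0.679 = 3.395
Rural:
  Sum of ASFRs = 0.049 + 0.155 + 0.315 + 0.303 + 0.272 + 0.094 + 0.027 = 1.215
  TFR = 5 × 1.215 = 6.075
Difference = 3.395 − 6.075 = -2.68

-2.68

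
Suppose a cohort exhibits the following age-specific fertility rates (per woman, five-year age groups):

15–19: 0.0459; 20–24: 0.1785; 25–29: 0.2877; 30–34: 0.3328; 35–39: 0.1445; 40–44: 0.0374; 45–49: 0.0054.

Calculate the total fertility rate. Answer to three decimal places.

Sum of ASFRs = 0.0459 + 0.1785 + 0.2877 + 0.3328 + 0.1445 + 0.0374 + 0.0054 = 1.0322
TFR = 5 × 1.0322 = 5.161

5.161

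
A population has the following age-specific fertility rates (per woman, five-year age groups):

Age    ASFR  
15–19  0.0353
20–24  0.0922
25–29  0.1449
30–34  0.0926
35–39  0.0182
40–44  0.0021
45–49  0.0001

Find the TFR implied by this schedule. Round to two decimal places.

Sum of ASFRs = 0.0353 + 0.0922 + 0.1449 + 0.0926 + 0.0182 + 0.0021 + 0.0001 = 0.3854
TFR = 5 × 0.3854 = 1.927

1.93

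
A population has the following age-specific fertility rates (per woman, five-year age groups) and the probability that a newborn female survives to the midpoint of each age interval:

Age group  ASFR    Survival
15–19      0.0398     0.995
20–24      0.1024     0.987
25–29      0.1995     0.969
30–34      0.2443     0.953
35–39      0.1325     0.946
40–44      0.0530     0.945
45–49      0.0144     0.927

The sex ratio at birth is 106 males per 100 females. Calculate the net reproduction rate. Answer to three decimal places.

1.834

Proportion female at birth = 100 / (100 + 106) = 0.48544.
Each age group contributes 5 × ASFR × survival:
  15–19: 5 × 0.0398 × 0.995 = 0.19801
  20–24: 5 × 0.1024 × 0.987 = 0.50534
  25–29: 5 × 0.1995 × 0.969 = 0.96658
  30–34: 5 × 0.2443 × 0.953 = 1.16409
  35–39: 5 × 0.1325 × 0.946 = 0.62673
  40–44: 5 × 0.0530 × 0.945 = 0.25043
  45–49: 5 × 0.0144 × 0.927 = 0.06674
Sum = 3.77792
NRR = 0.48544 × 3.77792 = 1.83395
With NRR above 1 the population is above replacement fertility.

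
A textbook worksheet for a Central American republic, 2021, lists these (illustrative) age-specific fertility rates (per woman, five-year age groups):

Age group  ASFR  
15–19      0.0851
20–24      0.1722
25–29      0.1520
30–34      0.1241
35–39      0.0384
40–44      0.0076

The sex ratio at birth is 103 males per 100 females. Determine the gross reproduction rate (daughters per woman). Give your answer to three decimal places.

Proportion female at birth = 100 / (100 + 103) = 0.49261.
Sum of ASFRs = 0.0851 + 0.1722 + 0.1520 + 0.1241 + 0.0384 + 0.0076 = 0.5794
TFR = 5 × 0.5794 = 2.897
GRR = 0.49261 × 2.897 = 1.42709

1.427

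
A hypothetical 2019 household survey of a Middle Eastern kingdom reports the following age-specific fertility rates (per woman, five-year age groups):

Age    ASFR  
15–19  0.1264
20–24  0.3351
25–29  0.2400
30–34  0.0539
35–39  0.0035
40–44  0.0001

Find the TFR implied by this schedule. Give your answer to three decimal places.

Sum of ASFRs = 0.1264 + 0.3351 + 0.2400 + 0.0539 + 0.0035 + 0.0001 = 0.7590
TFR = 5 × 0.7590 = 3.795

3.795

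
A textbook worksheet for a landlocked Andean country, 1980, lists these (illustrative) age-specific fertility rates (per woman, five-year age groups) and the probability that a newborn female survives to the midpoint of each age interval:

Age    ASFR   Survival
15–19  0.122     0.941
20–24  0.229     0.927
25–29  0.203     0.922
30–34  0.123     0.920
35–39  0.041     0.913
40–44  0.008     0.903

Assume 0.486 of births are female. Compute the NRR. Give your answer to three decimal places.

Proportion female at birth = 0.486.
Each age group contributes 5 × ASFR × survival:
  15–19: 5 × 0.122 × 0.941 = 0.57401
  20–24: 5 × 0.229 × 0.927 = 1.06142
  25–29: 5 × 0.203 × 0.922 = 0.93583
  30–34: 5 × 0.123 × 0.920 = 0.56580
  35–39: 5 × 0.041 × 0.913 = 0.18717
  40–44: 5 × 0.008 × 0.903 = 0.03612
Sum = 3.36035
NRR = 0.486 × 3.36035 = 1.63313

1.633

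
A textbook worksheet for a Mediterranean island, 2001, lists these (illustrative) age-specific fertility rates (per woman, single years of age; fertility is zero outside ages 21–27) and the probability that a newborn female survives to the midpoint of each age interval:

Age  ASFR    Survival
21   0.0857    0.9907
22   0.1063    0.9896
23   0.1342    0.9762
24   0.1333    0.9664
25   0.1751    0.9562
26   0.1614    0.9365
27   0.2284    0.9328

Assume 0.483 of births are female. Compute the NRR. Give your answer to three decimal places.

0.474

Proportion female at birth = 0.483.
Each age group contributes 1 × ASFR × survival:
  21: 1 × 0.0857 × 0.9907 = 0.08490
  22: 1 × 0.1063 × 0.9896 = 0.10519
  23: 1 × 0.1342 × 0.9762 = 0.13101
  24: 1 × 0.1333 × 0.9664 = 0.12882
  25: 1 × 0.1751 × 0.9562 = 0.16743
  26: 1 × 0.1614 × 0.9365 = 0.15115
  27: 1 × 0.2284 × 0.9328 = 0.21305
Sum = 0.98155
NRR = 0.483 × 0.98155 = 0.47409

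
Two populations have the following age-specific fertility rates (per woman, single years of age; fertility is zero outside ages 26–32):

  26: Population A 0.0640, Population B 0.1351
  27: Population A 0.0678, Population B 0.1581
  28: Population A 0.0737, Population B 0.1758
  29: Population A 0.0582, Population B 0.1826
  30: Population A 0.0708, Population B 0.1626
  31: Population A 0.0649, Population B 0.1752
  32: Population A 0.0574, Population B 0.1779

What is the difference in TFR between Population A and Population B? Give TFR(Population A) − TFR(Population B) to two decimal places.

-0.71

Population A:
  Sum of ASFRs = 0.0640 + 0.0678 + 0.0737 + 0.0582 + 0.0708 + 0.0649 + 0.0574 = 0.4568
  TFR = 0.4568
Population B:
  Sum of ASFRs = 0.1351 + 0.1581 + 0.1758 + 0.1826 + 0.1626 + 0.1752 + 0.1779 = 1.1673
  TFR = 1.1673
Difference = 0.4568 − 1.1673 = -0.7105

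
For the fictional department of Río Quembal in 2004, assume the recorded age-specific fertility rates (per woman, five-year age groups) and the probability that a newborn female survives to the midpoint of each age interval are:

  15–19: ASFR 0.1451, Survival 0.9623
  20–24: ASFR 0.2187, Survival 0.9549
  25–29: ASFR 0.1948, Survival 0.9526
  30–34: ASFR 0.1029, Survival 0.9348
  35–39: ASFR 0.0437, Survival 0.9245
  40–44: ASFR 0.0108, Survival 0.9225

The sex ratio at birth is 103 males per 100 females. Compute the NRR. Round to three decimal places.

1.676

Proportion female at birth = 100 / (100 + 103) = 0.49261.
Each age group contributes 5 × ASFR × survival:
  15–19: 5 × 0.1451 × 0.9623 = 0.69815
  20–24: 5 × 0.2187 × 0.9549 = 1.04418
  25–29: 5 × 0.1948 × 0.9526 = 0.92783
  30–34: 5 × 0.1029 × 0.9348 = 0.48095
  35–39: 5 × 0.0437 × 0.9245 = 0.20200
  40–44: 5 × 0.0108 × 0.9225 = 0.04982
Sum = 3.40293
NRR = 0.49261 × 3.40293 = 1.67632
With NRR above 1 the population is above replacement fertility.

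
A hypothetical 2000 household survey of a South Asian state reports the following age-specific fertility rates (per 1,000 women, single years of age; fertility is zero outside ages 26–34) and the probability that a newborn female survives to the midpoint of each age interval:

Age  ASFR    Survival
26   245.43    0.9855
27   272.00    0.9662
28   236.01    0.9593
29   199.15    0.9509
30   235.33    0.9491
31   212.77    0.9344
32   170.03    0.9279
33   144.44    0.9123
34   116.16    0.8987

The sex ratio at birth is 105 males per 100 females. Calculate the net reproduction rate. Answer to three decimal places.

Proportion female at birth = 100 / (100 + 105) = 0.48780.
Per-age-group product (1 × ASFR × survival probability):
  26: 1 × 245.43/1000 × 0.9855 = 0.24187
  27: 1 × 272.00/1000 × 0.9662 = 0.26281
  28: 1 × 236.01/1000 × 0.9593 = 0.22640
  29: 1 × 199.15/1000 × 0.9509 = 0.18937
  30: 1 × 235.33/1000 × 0.9491 = 0.22335
  31: 1 × 212.77/1000 × 0.9344 = 0.19881
  32: 1 × 170.03/1000 × 0.9279 = 0.15777
  33: 1 × 144.44/1000 × 0.9123 = 0.13177
  34: 1 × 116.16/1000 × 0.8987 = 0.10439
Sum = 1.73654
NRR = 0.48780 × 1.73654 = 0.84708
NRR < 1, so the cohort does not fully replace itself.

0.847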